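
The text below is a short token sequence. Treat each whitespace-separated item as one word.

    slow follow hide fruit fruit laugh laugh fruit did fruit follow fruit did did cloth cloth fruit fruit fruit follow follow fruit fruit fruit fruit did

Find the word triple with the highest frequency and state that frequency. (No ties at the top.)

"fruit fruit fruit", 3 times

Trigram frequencies (highest first):
  fruit fruit fruit: 3
  slow follow hide: 1
  follow hide fruit: 1
  hide fruit fruit: 1
  fruit fruit laugh: 1
  fruit laugh laugh: 1
  … (16 more, each ≤ 1)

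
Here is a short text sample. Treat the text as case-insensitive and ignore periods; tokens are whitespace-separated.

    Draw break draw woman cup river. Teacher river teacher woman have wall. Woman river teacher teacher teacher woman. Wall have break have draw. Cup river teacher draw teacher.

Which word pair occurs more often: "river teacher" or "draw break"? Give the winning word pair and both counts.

"river teacher" (4 vs 1)

"river teacher": 4 occurrences
"draw break": 1 occurrence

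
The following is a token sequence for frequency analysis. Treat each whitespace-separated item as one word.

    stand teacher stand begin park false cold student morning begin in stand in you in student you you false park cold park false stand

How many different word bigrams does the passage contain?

22

24 tokens → 23 bigram windows in total.
Repeated bigrams (each contributes count−1 duplicates):
  park false: 2
1 duplicate windows → 23 − 1 = 22 distinct.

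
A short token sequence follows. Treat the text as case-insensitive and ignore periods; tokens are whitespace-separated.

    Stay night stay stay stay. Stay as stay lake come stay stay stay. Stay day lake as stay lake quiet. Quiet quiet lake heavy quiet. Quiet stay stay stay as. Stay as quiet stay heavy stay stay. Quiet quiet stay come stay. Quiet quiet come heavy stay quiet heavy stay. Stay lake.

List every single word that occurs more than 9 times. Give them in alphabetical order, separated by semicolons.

quiet; stay

Unigram counts meeting the condition (more than 9 times):
  quiet: 11
  stay: 23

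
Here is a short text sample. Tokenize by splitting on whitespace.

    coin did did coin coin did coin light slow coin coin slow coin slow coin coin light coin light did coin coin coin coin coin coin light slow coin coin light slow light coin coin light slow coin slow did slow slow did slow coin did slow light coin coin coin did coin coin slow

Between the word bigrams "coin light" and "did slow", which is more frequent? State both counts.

"coin light": 6 occurrences
"did slow": 3 occurrences

"coin light" (6 vs 3)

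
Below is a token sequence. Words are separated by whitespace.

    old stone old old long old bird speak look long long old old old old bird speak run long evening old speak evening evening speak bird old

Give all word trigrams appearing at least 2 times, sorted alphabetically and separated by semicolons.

old bird speak; old old old

Trigram counts meeting the condition (at least 2 times):
  old bird speak: 2
  old old old: 2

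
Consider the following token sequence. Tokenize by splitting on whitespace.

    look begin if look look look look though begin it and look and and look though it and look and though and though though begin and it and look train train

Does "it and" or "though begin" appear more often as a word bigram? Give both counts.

"it and" (3 vs 2)

"it and": 3 occurrences
"though begin": 2 occurrences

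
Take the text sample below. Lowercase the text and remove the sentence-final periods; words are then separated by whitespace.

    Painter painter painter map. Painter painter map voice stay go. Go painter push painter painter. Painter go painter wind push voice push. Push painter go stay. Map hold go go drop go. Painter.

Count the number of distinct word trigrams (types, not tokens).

29

33 tokens → 31 trigram windows in total.
Repeated trigrams (each contributes count−1 duplicates):
  painter painter map: 2
  painter painter painter: 2
2 duplicate windows → 31 − 2 = 29 distinct.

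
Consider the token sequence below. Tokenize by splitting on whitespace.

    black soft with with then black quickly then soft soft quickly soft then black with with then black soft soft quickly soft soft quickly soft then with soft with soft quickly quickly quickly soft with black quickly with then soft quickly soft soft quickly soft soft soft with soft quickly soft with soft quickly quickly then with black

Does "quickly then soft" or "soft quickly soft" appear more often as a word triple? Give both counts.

"quickly then soft": 1 occurrence
"soft quickly soft": 6 occurrences

"soft quickly soft" (6 vs 1)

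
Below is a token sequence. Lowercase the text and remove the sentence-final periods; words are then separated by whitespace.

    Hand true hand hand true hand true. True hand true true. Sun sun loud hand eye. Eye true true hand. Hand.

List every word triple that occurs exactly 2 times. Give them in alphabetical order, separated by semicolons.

hand true hand; hand true true; true hand hand; true hand true; true true hand

Trigram counts meeting the condition (exactly 2 times):
  hand true hand: 2
  hand true true: 2
  true hand hand: 2
  true hand true: 2
  true true hand: 2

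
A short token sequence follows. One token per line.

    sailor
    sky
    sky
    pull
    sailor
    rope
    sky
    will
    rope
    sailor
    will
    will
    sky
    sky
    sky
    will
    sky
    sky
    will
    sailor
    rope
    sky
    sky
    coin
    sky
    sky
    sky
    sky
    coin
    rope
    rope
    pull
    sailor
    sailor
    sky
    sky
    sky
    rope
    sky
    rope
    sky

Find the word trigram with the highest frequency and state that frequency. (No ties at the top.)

Trigram frequencies (highest first):
  sky sky sky: 4
  sailor sky sky: 2
  sailor rope sky: 2
  will sky sky: 2
  sky sky will: 2
  sky sky coin: 2
  … (24 more, each ≤ 2)

"sky sky sky", 4 times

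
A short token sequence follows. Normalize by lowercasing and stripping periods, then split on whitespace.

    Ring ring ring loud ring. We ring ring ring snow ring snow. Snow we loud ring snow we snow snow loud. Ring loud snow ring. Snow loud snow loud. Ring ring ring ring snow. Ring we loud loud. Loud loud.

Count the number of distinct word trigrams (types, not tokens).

30

40 tokens → 38 trigram windows in total.
Repeated trigrams (each contributes count−1 duplicates):
  ring ring ring: 4
  loud loud loud: 2
  ring ring snow: 2
  ring snow ring: 2
  snow loud ring: 2
  snow ring snow: 2
8 duplicate windows → 38 − 8 = 30 distinct.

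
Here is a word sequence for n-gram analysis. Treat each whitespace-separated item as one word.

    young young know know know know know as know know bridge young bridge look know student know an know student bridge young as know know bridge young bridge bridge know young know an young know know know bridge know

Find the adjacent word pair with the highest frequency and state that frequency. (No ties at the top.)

Bigram frequencies (highest first):
  know know: 8
  young know: 3
  know bridge: 3
  bridge young: 3
  as know: 2
  young bridge: 2
  … (14 more, each ≤ 2)

"know know", 8 times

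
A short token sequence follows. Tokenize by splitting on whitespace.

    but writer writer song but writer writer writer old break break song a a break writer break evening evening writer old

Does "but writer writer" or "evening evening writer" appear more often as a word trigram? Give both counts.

"but writer writer" (2 vs 1)

"but writer writer": 2 occurrences
"evening evening writer": 1 occurrence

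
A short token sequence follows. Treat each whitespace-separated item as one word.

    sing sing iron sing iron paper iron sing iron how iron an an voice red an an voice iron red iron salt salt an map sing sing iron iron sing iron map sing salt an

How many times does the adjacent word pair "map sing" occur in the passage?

2

Scanning the 34 overlapping bigram windows for "map sing":
  position 25–26: map sing
  position 32–33: map sing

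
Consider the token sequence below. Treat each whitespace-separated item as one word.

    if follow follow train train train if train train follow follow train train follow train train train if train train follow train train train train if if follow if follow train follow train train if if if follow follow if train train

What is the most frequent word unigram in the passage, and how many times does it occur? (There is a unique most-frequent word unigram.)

Unigram frequencies (highest first):
  train: 21
  follow: 11
  if: 10

"train", 21 times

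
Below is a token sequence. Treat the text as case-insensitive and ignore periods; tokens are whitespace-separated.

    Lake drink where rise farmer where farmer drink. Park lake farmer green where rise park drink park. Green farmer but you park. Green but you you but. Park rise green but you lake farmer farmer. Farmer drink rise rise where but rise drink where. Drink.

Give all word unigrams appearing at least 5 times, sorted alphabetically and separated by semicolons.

but; drink; farmer; park; rise; where

Unigram counts meeting the condition (at least 5 times):
  but: 5
  drink: 6
  farmer: 7
  park: 5
  rise: 6
  where: 5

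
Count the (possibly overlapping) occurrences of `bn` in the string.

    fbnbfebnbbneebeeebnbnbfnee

Sliding a length-2 window over the 26 characters (25 positions):
  position 2–3: bn
  position 7–8: bn
  position 10–11: bn
  position 18–19: bn
  position 20–21: bn

5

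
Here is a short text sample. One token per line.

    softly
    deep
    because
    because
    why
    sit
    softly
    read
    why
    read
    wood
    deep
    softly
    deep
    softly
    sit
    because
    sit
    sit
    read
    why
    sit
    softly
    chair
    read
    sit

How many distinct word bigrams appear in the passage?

26 tokens → 25 bigram windows in total.
Repeated bigrams (each contributes count−1 duplicates):
  deep softly: 2
  read why: 2
  sit softly: 2
  softly deep: 2
  why sit: 2
5 duplicate windows → 25 − 5 = 20 distinct.

20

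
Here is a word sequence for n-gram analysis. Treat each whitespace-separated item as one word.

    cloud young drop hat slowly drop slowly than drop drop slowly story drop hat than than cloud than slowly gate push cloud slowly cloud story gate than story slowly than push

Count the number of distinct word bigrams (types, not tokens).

31 tokens → 30 bigram windows in total.
Repeated bigrams (each contributes count−1 duplicates):
  drop hat: 2
  drop slowly: 2
  slowly than: 2
3 duplicate windows → 30 − 3 = 27 distinct.

27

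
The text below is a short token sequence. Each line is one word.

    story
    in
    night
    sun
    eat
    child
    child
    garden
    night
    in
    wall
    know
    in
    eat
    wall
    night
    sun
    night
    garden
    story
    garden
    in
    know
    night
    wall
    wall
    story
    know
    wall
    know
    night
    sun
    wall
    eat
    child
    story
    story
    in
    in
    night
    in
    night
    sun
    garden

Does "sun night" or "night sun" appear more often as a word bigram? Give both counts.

"night sun" (4 vs 1)

"sun night": 1 occurrence
"night sun": 4 occurrences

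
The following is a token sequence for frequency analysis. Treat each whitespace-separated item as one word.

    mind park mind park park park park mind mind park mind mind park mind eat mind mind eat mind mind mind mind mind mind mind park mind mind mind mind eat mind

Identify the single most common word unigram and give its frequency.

Unigram frequencies (highest first):
  mind: 21
  park: 8
  eat: 3

"mind", 21 times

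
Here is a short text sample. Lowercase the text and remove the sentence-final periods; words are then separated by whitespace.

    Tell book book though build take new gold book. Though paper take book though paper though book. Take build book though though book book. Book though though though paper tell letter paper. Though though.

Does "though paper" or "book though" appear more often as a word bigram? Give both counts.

"though paper": 3 occurrences
"book though": 5 occurrences

"book though" (5 vs 3)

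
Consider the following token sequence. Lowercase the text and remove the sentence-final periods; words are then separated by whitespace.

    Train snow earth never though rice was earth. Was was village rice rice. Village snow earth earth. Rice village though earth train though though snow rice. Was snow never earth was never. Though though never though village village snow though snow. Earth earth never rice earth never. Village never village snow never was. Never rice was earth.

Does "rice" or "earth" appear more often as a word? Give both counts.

"rice": 7 occurrences
"earth": 10 occurrences

"earth" (10 vs 7)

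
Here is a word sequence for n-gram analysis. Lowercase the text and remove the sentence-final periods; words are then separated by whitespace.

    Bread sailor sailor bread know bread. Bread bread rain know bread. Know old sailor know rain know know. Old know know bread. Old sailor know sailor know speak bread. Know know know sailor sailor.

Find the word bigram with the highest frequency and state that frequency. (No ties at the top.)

"know know", 4 times

Bigram frequencies (highest first):
  know know: 4
  bread know: 3
  know bread: 3
  sailor know: 3
  sailor sailor: 2
  bread bread: 2
  … (12 more, each ≤ 2)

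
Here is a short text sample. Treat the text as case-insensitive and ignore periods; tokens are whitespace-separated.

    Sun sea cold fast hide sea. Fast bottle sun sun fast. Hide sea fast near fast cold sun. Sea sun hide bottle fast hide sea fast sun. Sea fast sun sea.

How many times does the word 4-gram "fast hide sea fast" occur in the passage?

Scanning the 28 overlapping 4-gram windows for "fast hide sea fast":
  position 4–7: fast hide sea fast
  position 11–14: fast hide sea fast
  position 23–26: fast hide sea fast

3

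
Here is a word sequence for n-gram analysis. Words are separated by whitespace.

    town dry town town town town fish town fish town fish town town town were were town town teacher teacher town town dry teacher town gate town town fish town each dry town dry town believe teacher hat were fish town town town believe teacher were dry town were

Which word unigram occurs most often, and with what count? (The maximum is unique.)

Unigram frequencies (highest first):
  town: 24
  dry: 5
  fish: 5
  were: 5
  teacher: 5
  believe: 2
  … (3 more, each ≤ 1)

"town", 24 times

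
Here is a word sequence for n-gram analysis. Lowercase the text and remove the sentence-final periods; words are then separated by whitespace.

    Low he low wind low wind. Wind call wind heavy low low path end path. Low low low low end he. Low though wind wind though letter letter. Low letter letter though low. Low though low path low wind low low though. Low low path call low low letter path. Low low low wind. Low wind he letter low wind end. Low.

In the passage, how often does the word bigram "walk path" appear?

Scanning the 61 overlapping bigram windows for "walk path":
  (none found)

0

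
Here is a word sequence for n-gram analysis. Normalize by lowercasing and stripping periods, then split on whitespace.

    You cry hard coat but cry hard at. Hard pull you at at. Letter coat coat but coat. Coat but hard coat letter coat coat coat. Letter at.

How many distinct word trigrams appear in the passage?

28 tokens → 26 trigram windows in total.
Repeated trigrams (each contributes count−1 duplicates):
  coat coat but: 2
  letter coat coat: 2
2 duplicate windows → 26 − 2 = 24 distinct.

24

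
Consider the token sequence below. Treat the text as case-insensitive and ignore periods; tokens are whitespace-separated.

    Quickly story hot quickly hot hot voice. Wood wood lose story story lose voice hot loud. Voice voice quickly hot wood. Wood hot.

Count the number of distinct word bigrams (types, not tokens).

20

23 tokens → 22 bigram windows in total.
Repeated bigrams (each contributes count−1 duplicates):
  quickly hot: 2
  wood wood: 2
2 duplicate windows → 22 − 2 = 20 distinct.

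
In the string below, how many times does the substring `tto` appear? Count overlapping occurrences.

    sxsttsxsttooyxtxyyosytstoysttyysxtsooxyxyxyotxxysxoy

Sliding a length-3 window over the 52 characters (50 positions):
  position 9–11: tto

1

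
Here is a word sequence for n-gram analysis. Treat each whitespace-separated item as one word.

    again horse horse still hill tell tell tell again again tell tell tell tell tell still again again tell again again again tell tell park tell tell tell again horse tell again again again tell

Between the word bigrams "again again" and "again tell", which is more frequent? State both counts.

"again again" (6 vs 4)

"again again": 6 occurrences
"again tell": 4 occurrences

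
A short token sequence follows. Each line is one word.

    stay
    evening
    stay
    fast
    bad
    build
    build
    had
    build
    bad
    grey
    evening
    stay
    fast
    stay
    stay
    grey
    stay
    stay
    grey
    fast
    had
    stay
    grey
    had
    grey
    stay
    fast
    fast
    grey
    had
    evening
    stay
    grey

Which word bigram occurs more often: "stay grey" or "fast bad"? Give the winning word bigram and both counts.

"stay grey": 4 occurrences
"fast bad": 1 occurrence

"stay grey" (4 vs 1)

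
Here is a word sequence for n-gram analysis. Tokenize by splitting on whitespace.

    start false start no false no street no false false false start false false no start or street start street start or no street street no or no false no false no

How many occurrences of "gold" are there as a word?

0

Scanning the 32 tokens for "gold":
  (none found)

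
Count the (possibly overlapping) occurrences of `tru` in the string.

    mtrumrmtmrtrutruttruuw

4

Sliding a length-3 window over the 22 characters (20 positions):
  position 2–4: tru
  position 11–13: tru
  position 14–16: tru
  position 18–20: tru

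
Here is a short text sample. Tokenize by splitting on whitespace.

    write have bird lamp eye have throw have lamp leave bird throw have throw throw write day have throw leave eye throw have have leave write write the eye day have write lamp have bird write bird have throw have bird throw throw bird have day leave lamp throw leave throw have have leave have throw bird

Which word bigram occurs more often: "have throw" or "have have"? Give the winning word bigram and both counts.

"have throw": 5 occurrences
"have have": 2 occurrences

"have throw" (5 vs 2)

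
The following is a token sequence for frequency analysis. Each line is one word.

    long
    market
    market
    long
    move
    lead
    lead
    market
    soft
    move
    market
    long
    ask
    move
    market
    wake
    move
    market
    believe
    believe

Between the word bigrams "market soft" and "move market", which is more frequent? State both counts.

"move market" (3 vs 1)

"market soft": 1 occurrence
"move market": 3 occurrences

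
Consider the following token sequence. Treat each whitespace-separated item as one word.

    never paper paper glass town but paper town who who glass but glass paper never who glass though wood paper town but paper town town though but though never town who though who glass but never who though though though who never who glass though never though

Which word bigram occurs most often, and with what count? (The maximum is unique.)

"who glass", 4 times

Bigram frequencies (highest first):
  who glass: 4
  paper town: 3
  never who: 3
  town but: 2
  but paper: 2
  town who: 2
  … (24 more, each ≤ 2)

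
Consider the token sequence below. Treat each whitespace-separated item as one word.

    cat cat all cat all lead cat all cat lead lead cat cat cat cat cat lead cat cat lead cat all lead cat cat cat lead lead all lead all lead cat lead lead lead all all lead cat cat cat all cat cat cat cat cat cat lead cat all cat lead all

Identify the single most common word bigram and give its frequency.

Bigram frequencies (highest first):
  cat cat: 15
  lead cat: 8
  cat lead: 7
  cat all: 6
  all lead: 5
  all cat: 4
  … (3 more, each ≤ 4)

"cat cat", 15 times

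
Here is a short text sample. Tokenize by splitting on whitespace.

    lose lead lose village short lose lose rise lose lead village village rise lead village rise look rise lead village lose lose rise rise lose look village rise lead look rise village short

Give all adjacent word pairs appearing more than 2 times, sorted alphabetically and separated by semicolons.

Bigram counts meeting the condition (more than 2 times):
  lead village: 3
  rise lead: 3
  village rise: 3

lead village; rise lead; village rise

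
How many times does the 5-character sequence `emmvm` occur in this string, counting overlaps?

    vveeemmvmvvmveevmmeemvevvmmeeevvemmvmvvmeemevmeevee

2

Sliding a length-5 window over the 51 characters (47 positions):
  position 5–9: emmvm
  position 33–37: emmvm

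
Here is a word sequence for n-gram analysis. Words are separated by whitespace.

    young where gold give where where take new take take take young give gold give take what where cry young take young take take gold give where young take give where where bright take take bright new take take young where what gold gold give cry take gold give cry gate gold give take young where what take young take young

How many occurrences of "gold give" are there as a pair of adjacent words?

Scanning the 60 overlapping bigram windows for "gold give":
  position 3–4: gold give
  position 14–15: gold give
  position 25–26: gold give
  position 44–45: gold give
  position 48–49: gold give
  position 52–53: gold give

6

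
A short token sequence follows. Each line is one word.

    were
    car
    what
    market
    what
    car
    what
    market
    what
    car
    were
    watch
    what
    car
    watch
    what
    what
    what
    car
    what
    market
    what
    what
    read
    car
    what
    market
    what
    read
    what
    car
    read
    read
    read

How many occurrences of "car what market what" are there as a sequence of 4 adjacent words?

4

Scanning the 31 overlapping 4-gram windows for "car what market what":
  position 2–5: car what market what
  position 6–9: car what market what
  position 19–22: car what market what
  position 25–28: car what market what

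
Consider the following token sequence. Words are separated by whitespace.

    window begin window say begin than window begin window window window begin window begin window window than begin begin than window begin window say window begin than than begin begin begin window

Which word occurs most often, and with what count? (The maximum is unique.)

Unigram frequencies (highest first):
  window: 13
  begin: 12
  than: 5
  say: 2

"window", 13 times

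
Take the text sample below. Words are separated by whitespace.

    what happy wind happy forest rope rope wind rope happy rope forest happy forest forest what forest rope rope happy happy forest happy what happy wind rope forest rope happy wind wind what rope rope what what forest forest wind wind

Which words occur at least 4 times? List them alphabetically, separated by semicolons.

Unigram counts meeting the condition (at least 4 times):
  forest: 9
  happy: 9
  rope: 10
  what: 6
  wind: 7

forest; happy; rope; what; wind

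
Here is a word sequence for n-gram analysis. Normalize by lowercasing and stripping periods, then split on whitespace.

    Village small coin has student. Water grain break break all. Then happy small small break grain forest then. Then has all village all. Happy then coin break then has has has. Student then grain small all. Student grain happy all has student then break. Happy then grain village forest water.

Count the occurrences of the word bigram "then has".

Scanning the 49 overlapping bigram windows for "then has":
  position 19–20: then has
  position 28–29: then has

2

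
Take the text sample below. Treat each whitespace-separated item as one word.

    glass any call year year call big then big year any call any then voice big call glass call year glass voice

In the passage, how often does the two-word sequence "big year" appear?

1

Scanning the 21 overlapping bigram windows for "big year":
  position 9–10: big year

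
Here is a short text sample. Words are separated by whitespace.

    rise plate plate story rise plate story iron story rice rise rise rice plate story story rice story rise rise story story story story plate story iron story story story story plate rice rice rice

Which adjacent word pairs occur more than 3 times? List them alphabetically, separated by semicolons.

plate story; story story

Bigram counts meeting the condition (more than 3 times):
  plate story: 4
  story story: 7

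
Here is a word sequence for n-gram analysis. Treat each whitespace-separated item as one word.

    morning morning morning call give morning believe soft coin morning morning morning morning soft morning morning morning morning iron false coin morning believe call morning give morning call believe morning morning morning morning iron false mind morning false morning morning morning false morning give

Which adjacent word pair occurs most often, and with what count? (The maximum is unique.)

"morning morning", 13 times

Bigram frequencies (highest first):
  morning morning: 13
  morning call: 2
  give morning: 2
  morning believe: 2
  coin morning: 2
  morning iron: 2
  … (16 more, each ≤ 2)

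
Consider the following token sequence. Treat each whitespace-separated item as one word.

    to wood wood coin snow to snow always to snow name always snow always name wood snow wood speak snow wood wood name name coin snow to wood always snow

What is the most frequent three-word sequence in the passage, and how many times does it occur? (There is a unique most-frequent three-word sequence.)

Trigram frequencies (highest first):
  coin snow to: 2
  to wood wood: 1
  wood wood coin: 1
  wood coin snow: 1
  snow to snow: 1
  to snow always: 1
  … (21 more, each ≤ 1)

"coin snow to", 2 times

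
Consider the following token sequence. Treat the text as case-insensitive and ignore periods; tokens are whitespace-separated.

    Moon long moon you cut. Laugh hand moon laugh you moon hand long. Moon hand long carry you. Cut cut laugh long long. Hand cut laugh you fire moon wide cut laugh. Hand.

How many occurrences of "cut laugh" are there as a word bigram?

4

Scanning the 32 overlapping bigram windows for "cut laugh":
  position 5–6: cut laugh
  position 20–21: cut laugh
  position 25–26: cut laugh
  position 31–32: cut laugh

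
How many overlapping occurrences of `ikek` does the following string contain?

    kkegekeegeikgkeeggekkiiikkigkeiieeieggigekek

Sliding a length-4 window over the 44 characters (41 positions):
  (no match at any position)

0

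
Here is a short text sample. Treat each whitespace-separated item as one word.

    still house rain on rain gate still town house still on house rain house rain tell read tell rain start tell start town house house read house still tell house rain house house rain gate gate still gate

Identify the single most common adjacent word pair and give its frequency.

"house rain", 5 times

Bigram frequencies (highest first):
  house rain: 5
  rain gate: 2
  gate still: 2
  town house: 2
  house still: 2
  rain house: 2
  … (21 more, each ≤ 2)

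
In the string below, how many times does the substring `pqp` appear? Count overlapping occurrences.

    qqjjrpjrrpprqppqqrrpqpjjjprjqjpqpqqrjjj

Sliding a length-3 window over the 39 characters (37 positions):
  position 20–22: pqp
  position 31–33: pqp

2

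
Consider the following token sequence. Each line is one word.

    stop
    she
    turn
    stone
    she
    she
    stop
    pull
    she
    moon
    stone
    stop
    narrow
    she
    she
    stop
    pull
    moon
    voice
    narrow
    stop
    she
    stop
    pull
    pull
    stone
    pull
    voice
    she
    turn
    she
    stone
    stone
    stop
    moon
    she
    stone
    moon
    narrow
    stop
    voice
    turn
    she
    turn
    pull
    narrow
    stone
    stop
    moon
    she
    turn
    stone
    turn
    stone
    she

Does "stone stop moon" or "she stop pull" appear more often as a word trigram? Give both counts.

"stone stop moon": 2 occurrences
"she stop pull": 3 occurrences

"she stop pull" (3 vs 2)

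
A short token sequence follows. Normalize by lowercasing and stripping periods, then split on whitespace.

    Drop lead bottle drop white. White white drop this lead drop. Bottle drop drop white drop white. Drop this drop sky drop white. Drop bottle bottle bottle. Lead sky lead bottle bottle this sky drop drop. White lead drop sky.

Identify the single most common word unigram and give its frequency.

Unigram frequencies (highest first):
  drop: 14
  bottle: 7
  white: 7
  lead: 5
  sky: 4
  this: 3

"drop", 14 times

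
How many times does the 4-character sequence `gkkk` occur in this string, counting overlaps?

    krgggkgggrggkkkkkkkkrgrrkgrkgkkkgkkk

Sliding a length-4 window over the 36 characters (33 positions):
  position 12–15: gkkk
  position 29–32: gkkk
  position 33–36: gkkk

3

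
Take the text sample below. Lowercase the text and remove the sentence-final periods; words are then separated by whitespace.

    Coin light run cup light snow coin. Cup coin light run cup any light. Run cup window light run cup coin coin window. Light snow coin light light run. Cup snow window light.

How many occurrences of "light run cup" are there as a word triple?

5

Scanning the 31 overlapping trigram windows for "light run cup":
  position 2–4: light run cup
  position 10–12: light run cup
  position 14–16: light run cup
  position 18–20: light run cup
  position 28–30: light run cup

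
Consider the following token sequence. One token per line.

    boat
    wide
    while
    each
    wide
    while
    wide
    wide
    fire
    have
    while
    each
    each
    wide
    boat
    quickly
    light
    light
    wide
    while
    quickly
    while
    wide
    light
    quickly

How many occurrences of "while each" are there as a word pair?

2

Scanning the 24 overlapping bigram windows for "while each":
  position 3–4: while each
  position 11–12: while each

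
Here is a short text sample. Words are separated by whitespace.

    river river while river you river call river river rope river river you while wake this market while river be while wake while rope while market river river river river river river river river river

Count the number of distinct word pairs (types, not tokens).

21

35 tokens → 34 bigram windows in total.
Repeated bigrams (each contributes count−1 duplicates):
  river river: 11
  river you: 2
  while river: 2
  while wake: 2
13 duplicate windows → 34 − 13 = 21 distinct.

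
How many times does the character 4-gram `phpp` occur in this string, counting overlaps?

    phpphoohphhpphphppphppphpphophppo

Sliding a length-4 window over the 33 characters (30 positions):
  position 1–4: phpp
  position 15–18: phpp
  position 19–22: phpp
  position 23–26: phpp
  position 29–32: phpp

5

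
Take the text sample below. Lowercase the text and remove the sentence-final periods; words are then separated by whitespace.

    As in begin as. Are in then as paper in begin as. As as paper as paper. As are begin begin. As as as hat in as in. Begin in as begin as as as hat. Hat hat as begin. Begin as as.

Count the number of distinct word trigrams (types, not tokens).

43 tokens → 41 trigram windows in total.
Repeated trigrams (each contributes count−1 duplicates):
  begin as as: 4
  as as as: 3
  as as hat: 2
  as in begin: 2
  as paper as: 2
  begin begin as: 2
  in begin as: 2
10 duplicate windows → 41 − 10 = 31 distinct.

31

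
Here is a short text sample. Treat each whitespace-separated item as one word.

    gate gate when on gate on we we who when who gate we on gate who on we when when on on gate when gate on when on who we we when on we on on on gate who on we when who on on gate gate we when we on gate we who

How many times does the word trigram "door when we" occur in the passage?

Scanning the 52 overlapping trigram windows for "door when we":
  (none found)

0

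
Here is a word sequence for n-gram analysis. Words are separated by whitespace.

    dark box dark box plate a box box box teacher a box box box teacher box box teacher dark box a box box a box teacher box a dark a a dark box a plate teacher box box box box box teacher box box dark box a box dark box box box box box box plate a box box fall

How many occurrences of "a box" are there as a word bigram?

6

Scanning the 59 overlapping bigram windows for "a box":
  position 6–7: a box
  position 11–12: a box
  position 21–22: a box
  position 24–25: a box
  position 47–48: a box
  position 57–58: a box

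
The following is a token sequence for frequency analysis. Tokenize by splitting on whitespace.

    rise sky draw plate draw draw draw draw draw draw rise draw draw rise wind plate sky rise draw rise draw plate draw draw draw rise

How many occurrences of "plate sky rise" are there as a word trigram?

1

Scanning the 24 overlapping trigram windows for "plate sky rise":
  position 16–18: plate sky rise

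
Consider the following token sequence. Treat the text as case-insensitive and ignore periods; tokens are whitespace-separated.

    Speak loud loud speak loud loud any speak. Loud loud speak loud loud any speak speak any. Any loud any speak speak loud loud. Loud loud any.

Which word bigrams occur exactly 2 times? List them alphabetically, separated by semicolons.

loud speak; speak speak

Bigram counts meeting the condition (exactly 2 times):
  loud speak: 2
  speak speak: 2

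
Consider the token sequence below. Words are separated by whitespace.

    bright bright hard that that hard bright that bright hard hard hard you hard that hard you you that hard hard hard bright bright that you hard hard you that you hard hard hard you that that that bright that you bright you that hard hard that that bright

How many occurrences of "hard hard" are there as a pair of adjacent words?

8

Scanning the 48 overlapping bigram windows for "hard hard":
  position 10–11: hard hard
  position 11–12: hard hard
  position 20–21: hard hard
  position 21–22: hard hard
  position 27–28: hard hard
  position 32–33: hard hard
  position 33–34: hard hard
  position 45–46: hard hard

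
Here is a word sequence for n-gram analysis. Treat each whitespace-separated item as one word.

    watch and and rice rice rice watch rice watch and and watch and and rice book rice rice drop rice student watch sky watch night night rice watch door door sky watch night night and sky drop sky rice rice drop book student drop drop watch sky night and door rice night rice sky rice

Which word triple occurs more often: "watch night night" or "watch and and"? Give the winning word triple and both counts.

"watch and and" (3 vs 2)

"watch night night": 2 occurrences
"watch and and": 3 occurrences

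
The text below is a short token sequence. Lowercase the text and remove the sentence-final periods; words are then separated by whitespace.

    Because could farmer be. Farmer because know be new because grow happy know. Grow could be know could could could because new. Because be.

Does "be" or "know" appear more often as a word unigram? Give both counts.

"be" (4 vs 3)

"be": 4 occurrences
"know": 3 occurrences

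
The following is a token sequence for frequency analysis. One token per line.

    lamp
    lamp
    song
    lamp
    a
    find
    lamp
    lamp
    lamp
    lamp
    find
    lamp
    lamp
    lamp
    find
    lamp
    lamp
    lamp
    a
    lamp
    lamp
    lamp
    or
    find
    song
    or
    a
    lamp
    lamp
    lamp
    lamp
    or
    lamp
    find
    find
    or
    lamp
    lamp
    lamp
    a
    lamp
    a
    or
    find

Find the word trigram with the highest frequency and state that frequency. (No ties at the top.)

"lamp lamp lamp", 8 times

Trigram frequencies (highest first):
  lamp lamp lamp: 8
  find lamp lamp: 3
  lamp lamp find: 2
  lamp find lamp: 2
  lamp lamp a: 2
  lamp a lamp: 2
  … (21 more, each ≤ 2)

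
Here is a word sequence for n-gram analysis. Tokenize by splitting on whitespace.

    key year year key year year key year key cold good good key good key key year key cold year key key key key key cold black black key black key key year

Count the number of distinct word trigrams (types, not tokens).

33 tokens → 31 trigram windows in total.
Repeated trigrams (each contributes count−1 duplicates):
  key key key: 3
  key key year: 2
  key year key: 2
  key year year: 2
  year key cold: 2
  year key year: 2
  year year key: 2
8 duplicate windows → 31 − 8 = 23 distinct.

23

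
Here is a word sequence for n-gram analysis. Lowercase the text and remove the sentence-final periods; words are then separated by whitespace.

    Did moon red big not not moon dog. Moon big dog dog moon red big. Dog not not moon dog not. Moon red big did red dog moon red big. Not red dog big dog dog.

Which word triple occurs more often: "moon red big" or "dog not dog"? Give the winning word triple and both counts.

"moon red big" (4 vs 0)

"moon red big": 4 occurrences
"dog not dog": 0 occurrences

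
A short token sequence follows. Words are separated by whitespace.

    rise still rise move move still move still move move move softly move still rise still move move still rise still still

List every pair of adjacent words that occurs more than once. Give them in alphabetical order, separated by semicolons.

Bigram counts meeting the condition (more than once):
  move move: 4
  move still: 4
  rise still: 3
  still move: 3
  still rise: 3

move move; move still; rise still; still move; still rise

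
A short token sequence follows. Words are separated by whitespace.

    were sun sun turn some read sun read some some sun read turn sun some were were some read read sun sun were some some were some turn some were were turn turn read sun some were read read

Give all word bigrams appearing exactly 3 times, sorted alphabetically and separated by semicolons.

read sun; were some

Bigram counts meeting the condition (exactly 3 times):
  read sun: 3
  were some: 3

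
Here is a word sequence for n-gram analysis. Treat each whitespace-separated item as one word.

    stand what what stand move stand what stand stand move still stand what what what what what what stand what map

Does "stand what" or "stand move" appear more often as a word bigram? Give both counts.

"stand what" (4 vs 2)

"stand what": 4 occurrences
"stand move": 2 occurrences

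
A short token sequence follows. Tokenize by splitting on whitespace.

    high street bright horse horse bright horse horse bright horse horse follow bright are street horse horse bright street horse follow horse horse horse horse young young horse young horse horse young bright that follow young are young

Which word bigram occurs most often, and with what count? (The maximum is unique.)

"horse horse", 8 times

Bigram frequencies (highest first):
  horse horse: 8
  bright horse: 3
  horse bright: 3
  horse young: 3
  horse follow: 2
  street horse: 2
  … (15 more, each ≤ 2)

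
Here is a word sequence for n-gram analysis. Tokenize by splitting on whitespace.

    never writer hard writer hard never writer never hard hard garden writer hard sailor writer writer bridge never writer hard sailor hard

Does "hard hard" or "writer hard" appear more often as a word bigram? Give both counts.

"hard hard": 1 occurrence
"writer hard": 4 occurrences

"writer hard" (4 vs 1)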